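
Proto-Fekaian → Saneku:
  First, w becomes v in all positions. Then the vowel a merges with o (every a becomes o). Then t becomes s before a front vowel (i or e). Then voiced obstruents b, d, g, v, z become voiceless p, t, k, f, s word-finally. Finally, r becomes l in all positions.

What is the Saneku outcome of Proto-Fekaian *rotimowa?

losimovo

Saneku: *rotimowa
  rotimowa → rotimova   [unconditioned shift]
  rotimova → rotimovo   [vowel merger]
  rotimovo → rosimovo   [palatalisation]
  rosimovo (rule 4 does not apply)
  rosimovo → losimovo   [unconditioned shift]
  giving Saneku losimovo.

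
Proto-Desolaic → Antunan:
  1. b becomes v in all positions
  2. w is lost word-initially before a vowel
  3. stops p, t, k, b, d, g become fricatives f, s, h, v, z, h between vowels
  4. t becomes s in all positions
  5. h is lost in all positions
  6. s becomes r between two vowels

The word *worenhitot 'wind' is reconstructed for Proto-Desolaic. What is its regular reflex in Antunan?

oreniros

Antunan: start from *worenhitot.
  rule 1: no change — worenhitot
  rule 2 (glide loss): worenhitot → orenhitot
  rule 3 (intervocalic lenition): orenhitot → orenhisot
  rule 4 (unconditioned shift): orenhisot → orenhisos
  rule 5 (h-loss): orenhisos → orenisos
  rule 6 (rhotacism): orenisos → oreniros
  ⇒ Antunan oreniros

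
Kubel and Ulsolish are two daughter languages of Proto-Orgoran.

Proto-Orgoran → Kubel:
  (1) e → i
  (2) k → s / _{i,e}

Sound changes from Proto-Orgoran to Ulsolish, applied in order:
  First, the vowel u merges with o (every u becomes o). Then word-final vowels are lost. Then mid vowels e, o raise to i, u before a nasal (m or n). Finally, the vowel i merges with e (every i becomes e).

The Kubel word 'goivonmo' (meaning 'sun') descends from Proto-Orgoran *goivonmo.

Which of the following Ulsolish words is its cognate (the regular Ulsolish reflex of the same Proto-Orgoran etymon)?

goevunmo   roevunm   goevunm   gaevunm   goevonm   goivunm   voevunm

Ulsolish: *goivonmo > goivonm > goivunm > goevunm  (by apocope, pre-nasal raising, vowel merger)
Only 'goevunm' matches the regular Ulsolish development of *goivonmo.

goevunm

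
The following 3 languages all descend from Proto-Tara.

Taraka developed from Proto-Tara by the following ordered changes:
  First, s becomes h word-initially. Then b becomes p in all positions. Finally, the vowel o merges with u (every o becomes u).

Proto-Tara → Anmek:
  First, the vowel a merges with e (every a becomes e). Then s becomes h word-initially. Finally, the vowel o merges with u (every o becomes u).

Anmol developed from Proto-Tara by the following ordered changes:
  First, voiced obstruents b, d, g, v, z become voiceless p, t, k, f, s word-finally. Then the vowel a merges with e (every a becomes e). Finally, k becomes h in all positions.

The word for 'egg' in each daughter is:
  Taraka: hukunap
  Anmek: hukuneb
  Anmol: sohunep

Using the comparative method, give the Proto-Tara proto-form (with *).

Position 6: Taraka has a, Anmek has e, Anmol has e. Taraka preserves a here (none of its changes turn any other segment into a), so the proto-segment is *a.
Position 7: Taraka has p, Anmek has b, Anmol has p. Anmek preserves b here (none of its changes turn any other segment into b), so the proto-segment is *b.
This points to *sokunab. Verify forward in each daughter:
Taraka: *sokunab
  sokunab → hokunab   [debuccalisation]
  hokunab → hokunap   [unconditioned shift]
  hokunap → hukunap   [vowel merger]
  giving Taraka hukunap.
Anmek: start from *sokunab.
  rule 1 (vowel merger): sokunab → sokuneb
  rule 2 (debuccalisation): sokuneb → hokuneb
  rule 3 (vowel merger): hokuneb → hukuneb
  ⇒ Anmek hukuneb
Anmol: *sokunab > sokunap > sokunep > sohunep  (by final devoicing, vowel merger, unconditioned shift)
No other proto-form is consistent with every reflex, so the reconstruction is *sokunab.

*sokunab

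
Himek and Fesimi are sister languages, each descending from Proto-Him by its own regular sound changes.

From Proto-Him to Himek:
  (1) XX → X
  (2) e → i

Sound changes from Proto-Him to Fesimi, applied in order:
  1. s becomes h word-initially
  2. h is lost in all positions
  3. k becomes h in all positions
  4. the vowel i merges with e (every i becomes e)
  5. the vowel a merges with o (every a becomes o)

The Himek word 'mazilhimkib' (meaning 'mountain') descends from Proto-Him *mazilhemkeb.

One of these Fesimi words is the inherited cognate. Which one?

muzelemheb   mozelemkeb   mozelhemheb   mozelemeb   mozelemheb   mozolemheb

mozelemheb

Fesimi: *mazilhemkeb > mazilemkeb > mazilemheb > mazelemheb > mozelemheb  (by h-loss, unconditioned shift, vowel merger, vowel merger)
Only 'mozelemheb' matches the regular Fesimi development of *mazilhemkeb.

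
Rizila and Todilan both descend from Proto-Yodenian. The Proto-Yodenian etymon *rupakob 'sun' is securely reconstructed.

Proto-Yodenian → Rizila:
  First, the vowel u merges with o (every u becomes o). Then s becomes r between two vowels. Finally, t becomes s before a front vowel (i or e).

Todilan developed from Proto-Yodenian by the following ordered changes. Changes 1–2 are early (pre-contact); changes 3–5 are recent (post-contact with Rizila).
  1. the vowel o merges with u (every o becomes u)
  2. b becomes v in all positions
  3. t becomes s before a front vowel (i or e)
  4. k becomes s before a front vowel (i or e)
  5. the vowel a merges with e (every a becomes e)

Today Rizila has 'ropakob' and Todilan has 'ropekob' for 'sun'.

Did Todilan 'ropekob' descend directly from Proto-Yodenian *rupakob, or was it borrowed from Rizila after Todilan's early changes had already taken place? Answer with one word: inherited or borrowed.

If inherited, *rupakob would pass through all of Todilan's changes:
Todilan: *rupakob
  rupakob → rupakub   [vowel merger]
  rupakub → rupakuv   [unconditioned shift]
  rupakuv (rule 3 does not apply)
  rupakuv (rule 4 does not apply)
  rupakuv → rupekuv   [vowel merger]
  giving Todilan rupekuv.
If borrowed from Rizila 'ropakob' after the early changes, it would undergo only the recent ones:
  rule 3 (palatalisation): no change (ropakob)
  rule 4 (palatalisation): no change (ropakob)
  rule 5 (vowel merger): ropakob → ropekob
  ⇒ as a loan: ropekob
Todilan 'ropekob' matches the loan outcome 'ropekob', not the inherited 'rupekuv' — it skipped the early Todilan changes, so it was borrowed from Rizila.

borrowed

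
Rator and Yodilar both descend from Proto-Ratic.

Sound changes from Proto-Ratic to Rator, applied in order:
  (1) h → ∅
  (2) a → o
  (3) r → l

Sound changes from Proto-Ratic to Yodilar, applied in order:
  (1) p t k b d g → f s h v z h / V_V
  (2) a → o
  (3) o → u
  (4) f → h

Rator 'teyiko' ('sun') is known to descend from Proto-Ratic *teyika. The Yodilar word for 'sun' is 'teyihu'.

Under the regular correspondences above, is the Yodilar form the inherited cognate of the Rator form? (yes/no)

Derive the expected Yodilar reflex of *teyika:
Yodilar: *teyika
  teyika → teyiha   [intervocalic lenition]
  teyiha → teyiho   [vowel merger]
  teyiho → teyihu   [vowel merger]
  teyihu (rule 4 does not apply)
  giving Yodilar teyihu.
Yodilar 'teyihu' matches the regular reflex exactly, so the pair is cognate.

yes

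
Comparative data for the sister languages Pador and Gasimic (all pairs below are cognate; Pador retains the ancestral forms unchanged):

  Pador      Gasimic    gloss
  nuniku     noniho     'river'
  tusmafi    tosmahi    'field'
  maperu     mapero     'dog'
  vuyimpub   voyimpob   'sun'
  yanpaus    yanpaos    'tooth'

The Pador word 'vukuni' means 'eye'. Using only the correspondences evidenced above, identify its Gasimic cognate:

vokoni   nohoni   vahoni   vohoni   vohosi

vohoni

tusmafi ~ tosmahi, vuyimpub ~ voyimpob — Pador u corresponds to Gasimic o after a consonant, before a consonant other than r, m, n, p, b, f, v.
nuniku ~ noniho — Pador k corresponds to Gasimic h between vowels (before a back vowel).
nuniku ~ noniho — Pador u corresponds to Gasimic o after a consonant, before a nasal.
Applying these to Pador 'vukuni':
  vukuni → vokuni   (u→o after a consonant, before a consonant other than r, m, n, p, b, f, v)
  vokuni → vohuni   (k→h between vowels (before a back vowel))
  vohuni → vohoni   (u→o after a consonant, before a nasal)
So the Gasimic cognate is 'vohoni'.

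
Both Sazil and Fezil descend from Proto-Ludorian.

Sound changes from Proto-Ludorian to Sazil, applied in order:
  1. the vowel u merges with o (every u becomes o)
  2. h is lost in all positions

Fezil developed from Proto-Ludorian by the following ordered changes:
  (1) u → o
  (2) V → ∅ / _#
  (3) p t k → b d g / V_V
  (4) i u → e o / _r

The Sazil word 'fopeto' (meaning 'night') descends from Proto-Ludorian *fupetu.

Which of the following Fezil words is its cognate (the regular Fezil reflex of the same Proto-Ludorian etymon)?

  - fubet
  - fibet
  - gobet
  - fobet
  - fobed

Fezil: start from *fupetu.
  rule 1 (vowel merger): fupetu → fopeto
  rule 2 (apocope): fopeto → fopet
  rule 3 (intervocalic voicing): fopet → fobet
  rule 4: no change — fobet
  ⇒ Fezil fobet
Among the options, 'fobet' alone shows every Fezil change applied in order.

fobet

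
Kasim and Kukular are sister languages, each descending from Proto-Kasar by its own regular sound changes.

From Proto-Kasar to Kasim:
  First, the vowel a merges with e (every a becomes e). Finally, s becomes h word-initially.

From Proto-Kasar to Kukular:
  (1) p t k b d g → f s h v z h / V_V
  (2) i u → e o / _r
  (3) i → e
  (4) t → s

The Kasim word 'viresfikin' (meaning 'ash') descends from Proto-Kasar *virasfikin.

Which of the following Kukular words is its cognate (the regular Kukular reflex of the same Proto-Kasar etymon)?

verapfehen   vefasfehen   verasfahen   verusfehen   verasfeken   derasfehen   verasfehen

Kukular: *virasfikin
  virasfikin → virasfihin   [intervocalic lenition]
  virasfihin → verasfihin   [pre-rhotic lowering]
  verasfihin → verasfehen   [vowel merger]
  verasfehen (rule 4 does not apply)
  giving Kukular verasfehen.
Only 'verasfehen' matches the regular Kukular development of *virasfikin.

verasfehen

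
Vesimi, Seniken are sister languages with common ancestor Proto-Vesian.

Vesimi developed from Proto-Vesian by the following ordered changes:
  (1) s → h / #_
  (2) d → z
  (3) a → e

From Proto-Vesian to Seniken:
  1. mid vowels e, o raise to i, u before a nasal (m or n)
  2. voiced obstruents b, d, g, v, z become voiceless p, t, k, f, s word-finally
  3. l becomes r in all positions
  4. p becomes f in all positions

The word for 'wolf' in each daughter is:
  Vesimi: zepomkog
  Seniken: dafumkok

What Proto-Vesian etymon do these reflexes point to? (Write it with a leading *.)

Position 3: Vesimi has p, Seniken has f. Vesimi preserves p here (none of its changes turn any other segment into p), so the proto-segment is *p.
Position 4: Vesimi has o, Seniken has u. Vesimi preserves o here (none of its changes turn any other segment into o), so the proto-segment is *o.
Position 1: Vesimi has z, Seniken has d. Seniken preserves d here (none of its changes turn any other segment into d), so the proto-segment is *d.
Continuing position by position gives *dapomkog; check it forward:
Vesimi: start from *dapomkog.
  rule 1: no change — dapomkog
  rule 2 (unconditioned shift): dapomkog → zapomkog
  rule 3 (vowel merger): zapomkog → zepomkog
  ⇒ Vesimi zepomkog
Seniken: *dapomkog
  dapomkog → dapumkog   [pre-nasal raising]
  dapumkog → dapumkok   [final devoicing]
  dapumkok (rule 3 does not apply)
  dapumkok → dafumkok   [unconditioned shift]
  giving Seniken dafumkok.
No other proto-form is consistent with every reflex, so the reconstruction is *dapomkog.

*dapomkog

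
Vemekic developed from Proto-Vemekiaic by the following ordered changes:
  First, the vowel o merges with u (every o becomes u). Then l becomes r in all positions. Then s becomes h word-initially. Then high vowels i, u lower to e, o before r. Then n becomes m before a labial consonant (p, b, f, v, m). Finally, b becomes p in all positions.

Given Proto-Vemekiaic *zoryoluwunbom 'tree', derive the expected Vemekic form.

Vemekic: *zoryoluwunbom
  zoryoluwunbom → zuryuluwunbum   [vowel merger]
  zuryuluwunbum → zuryuruwunbum   [unconditioned shift]
  zuryuruwunbum (rule 3 does not apply)
  zuryuruwunbum → zoryoruwunbum   [pre-rhotic lowering]
  zoryoruwunbum → zoryoruwumbum   [nasal place assimilation]
  zoryoruwumbum → zoryoruwumpum   [unconditioned shift]
  giving Vemekic zoryoruwumpum.

zoryoruwumpum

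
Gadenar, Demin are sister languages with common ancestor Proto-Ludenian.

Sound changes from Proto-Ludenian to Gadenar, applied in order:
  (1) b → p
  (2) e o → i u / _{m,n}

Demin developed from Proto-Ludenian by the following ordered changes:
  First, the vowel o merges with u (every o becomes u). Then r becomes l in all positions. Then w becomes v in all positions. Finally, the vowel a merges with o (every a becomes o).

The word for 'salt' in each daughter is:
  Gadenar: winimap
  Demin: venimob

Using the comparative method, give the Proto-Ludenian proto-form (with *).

*wenimab

Position 6: Gadenar has a, Demin has o. Gadenar preserves a here (none of its changes turn any other segment into a), so the proto-segment is *a.
Position 2: Gadenar has i, Demin has e. Demin preserves e here (none of its changes turn any other segment into e), so the proto-segment is *e.
Position 7: Gadenar has p, Demin has b. Demin preserves b here (none of its changes turn any other segment into b), so the proto-segment is *b.
This points to *wenimab. Verify forward in each daughter:
Gadenar: *wenimab
  wenimab → wenimap   [unconditioned shift]
  wenimap → winimap   [pre-nasal raising]
  giving Gadenar winimap.
Demin: start from *wenimab.
  rule 1: no change — wenimab
  rule 2: no change — wenimab
  rule 3 (unconditioned shift): wenimab → venimab
  rule 4 (vowel merger): venimab → venimob
  ⇒ Demin venimob
Only *wenimab yields all of Gadenar winimap, Demin venimob.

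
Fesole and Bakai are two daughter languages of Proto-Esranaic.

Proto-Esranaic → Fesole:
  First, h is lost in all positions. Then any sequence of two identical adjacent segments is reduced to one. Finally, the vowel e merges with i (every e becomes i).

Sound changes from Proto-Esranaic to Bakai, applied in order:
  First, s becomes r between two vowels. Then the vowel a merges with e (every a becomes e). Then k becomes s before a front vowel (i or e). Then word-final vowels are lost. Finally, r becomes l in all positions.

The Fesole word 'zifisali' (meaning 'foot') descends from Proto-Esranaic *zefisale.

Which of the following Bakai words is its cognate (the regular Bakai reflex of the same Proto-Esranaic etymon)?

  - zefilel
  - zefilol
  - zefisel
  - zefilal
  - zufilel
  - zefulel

zefilel

Bakai: *zefisale > zefirale > zefirele > zefirel > zefilel  (by rhotacism, vowel merger, apocope, unconditioned shift)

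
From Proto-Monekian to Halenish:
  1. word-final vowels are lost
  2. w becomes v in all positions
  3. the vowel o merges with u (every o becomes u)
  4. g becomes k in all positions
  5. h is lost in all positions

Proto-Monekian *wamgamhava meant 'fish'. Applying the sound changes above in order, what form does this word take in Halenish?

vamkamav

Halenish: *wamgamhava > wamgamhav > vamgamhav > vamkamhav > vamkamav  (by apocope, unconditioned shift, unconditioned shift, h-loss)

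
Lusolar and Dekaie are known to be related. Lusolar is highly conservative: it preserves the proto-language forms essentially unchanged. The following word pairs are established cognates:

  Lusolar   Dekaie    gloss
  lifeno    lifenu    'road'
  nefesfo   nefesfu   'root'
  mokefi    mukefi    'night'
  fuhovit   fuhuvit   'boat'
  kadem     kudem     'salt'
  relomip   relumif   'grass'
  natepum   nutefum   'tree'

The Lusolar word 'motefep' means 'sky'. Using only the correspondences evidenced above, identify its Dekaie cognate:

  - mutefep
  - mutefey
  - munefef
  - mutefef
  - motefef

mokefi ~ mukefi — Lusolar o corresponds to Dekaie u after a consonant, before a consonant other than r, m, n, p, b, f, v.
relomip ~ relumif — Lusolar p corresponds to Dekaie f word-finally.
Applying these to Lusolar 'motefep':
  motefep → mutefep   (o→u after a consonant, before a consonant other than r, m, n, p, b, f, v)
  mutefep → mutefef   (p→f word-finally)
So the Dekaie cognate is 'mutefef'.

mutefef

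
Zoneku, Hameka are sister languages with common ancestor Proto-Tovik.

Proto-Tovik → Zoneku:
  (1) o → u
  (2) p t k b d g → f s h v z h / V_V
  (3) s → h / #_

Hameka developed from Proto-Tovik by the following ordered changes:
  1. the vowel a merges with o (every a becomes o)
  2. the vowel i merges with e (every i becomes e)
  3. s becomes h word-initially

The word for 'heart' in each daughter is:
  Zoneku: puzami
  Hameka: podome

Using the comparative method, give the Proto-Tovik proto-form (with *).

*podami

Position 3: Zoneku has z, Hameka has d. Hameka preserves d here (none of its changes turn any other segment into d), so the proto-segment is *d.
Position 2: Zoneku has u, Hameka has o. Taking the neighbouring segments as reconstructed: Zoneku u could go back to *o or *u; Hameka o could go back to *a or *o — the one source consistent with every daughter is *o.
Continuing position by position gives *podami; check it forward:
Zoneku: *podami
  podami → pudami   [vowel merger]
  pudami → puzami   [intervocalic lenition]
  puzami (rule 3 does not apply)
  giving Zoneku puzami.
Hameka: start from *podami.
  rule 1 (vowel merger): podami → podomi
  rule 2 (vowel merger): podomi → podome
  rule 3: no change — podome
  ⇒ Hameka podome
*podami is the unique common source.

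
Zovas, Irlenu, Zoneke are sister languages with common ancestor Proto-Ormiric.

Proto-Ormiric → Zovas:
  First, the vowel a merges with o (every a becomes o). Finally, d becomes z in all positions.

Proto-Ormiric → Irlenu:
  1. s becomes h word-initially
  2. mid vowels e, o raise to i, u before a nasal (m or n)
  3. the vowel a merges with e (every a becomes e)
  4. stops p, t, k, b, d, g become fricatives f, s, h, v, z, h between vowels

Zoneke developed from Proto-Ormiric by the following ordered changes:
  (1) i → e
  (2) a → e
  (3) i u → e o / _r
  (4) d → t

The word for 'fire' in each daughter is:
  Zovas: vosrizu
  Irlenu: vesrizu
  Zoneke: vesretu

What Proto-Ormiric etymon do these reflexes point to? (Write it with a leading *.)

Position 5: Zovas has i, Irlenu has i, Zoneke has e. Zovas preserves i here (none of its changes turn any other segment into i), so the proto-segment is *i.
Position 2: Zovas has o, Irlenu has e, Zoneke has e. Taking the neighbouring segments as reconstructed: Zovas o could go back to *a or *o; Irlenu e could go back to *a or *e; Zoneke e could go back to *a or *e or *i — the one source consistent with every daughter is *a.
Continuing position by position gives *vasridu; check it forward:
Zovas: *vasridu
  vasridu → vosridu   [vowel merger]
  vosridu → vosrizu   [unconditioned shift]
  giving Zovas vosrizu.
Irlenu: *vasridu > vesridu > vesrizu  (by vowel merger, intervocalic lenition)
Zoneke: *vasridu > vasredu > vesredu > vesretu  (by vowel merger, vowel merger, unconditioned shift)
*vasridu is the unique common source.

*vasridu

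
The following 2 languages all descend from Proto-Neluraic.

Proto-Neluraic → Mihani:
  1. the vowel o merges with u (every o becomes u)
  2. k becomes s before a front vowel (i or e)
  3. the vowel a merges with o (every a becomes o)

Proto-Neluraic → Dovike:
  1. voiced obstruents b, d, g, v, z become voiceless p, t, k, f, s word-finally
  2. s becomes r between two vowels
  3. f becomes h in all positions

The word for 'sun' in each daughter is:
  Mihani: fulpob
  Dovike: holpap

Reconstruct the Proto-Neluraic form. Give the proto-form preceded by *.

Position 5: Mihani has o, Dovike has a. Dovike preserves a here (none of its changes turn any other segment into a), so the proto-segment is *a.
Position 1: Mihani has f, Dovike has h. Mihani preserves f here (none of its changes turn any other segment into f), so the proto-segment is *f.
Verify the candidate proto-form against each daughter:
Mihani: *folpab
  folpab → fulpab   [vowel merger]
  fulpab (rule 2 does not apply)
  fulpab → fulpob   [vowel merger]
  giving Mihani fulpob.
Dovike: *folpab > folpap > holpap  (by final devoicing, unconditioned shift)
*folpab is the unique common source.

*folpab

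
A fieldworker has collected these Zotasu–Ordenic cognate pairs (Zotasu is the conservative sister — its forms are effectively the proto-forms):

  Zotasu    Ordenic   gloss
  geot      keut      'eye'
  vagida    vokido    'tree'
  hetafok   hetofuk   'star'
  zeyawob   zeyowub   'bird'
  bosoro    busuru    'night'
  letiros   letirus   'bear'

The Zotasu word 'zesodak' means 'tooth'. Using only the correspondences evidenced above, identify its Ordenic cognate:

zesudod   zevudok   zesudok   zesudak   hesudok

zesudok

hetafok ~ hetofuk, bosoro ~ busuru — Zotasu o corresponds to Ordenic u after a consonant, before a consonant other than r, m, n, p, b, f, v.
vagida ~ vokido, zeyawob ~ zeyowub — Zotasu a corresponds to Ordenic o after a consonant, before a consonant other than r, m, n, p, b, f, v.
Applying these to Zotasu 'zesodak':
  zesodak → zesudak   (o→u after a consonant, before a consonant other than r, m, n, p, b, f, v)
  zesudak → zesudok   (a→o after a consonant, before a consonant other than r, m, n, p, b, f, v)
So the Ordenic cognate is 'zesudok'.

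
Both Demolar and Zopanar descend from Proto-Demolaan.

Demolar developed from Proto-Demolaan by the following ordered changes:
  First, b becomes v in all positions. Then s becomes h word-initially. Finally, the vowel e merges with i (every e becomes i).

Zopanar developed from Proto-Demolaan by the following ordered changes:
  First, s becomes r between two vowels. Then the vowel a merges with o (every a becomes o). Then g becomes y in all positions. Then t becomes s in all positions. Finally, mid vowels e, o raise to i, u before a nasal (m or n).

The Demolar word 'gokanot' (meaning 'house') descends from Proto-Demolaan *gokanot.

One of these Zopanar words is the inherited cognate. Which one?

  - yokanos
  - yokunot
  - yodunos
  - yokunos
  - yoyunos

Zopanar: start from *gokanot.
  rule 1: no change — gokanot
  rule 2 (vowel merger): gokanot → gokonot
  rule 3 (unconditioned shift): gokonot → yokonot
  rule 4 (unconditioned shift): yokonot → yokonos
  rule 5 (pre-nasal raising): yokonos → yokunos
  ⇒ Zopanar yokunos

yokunos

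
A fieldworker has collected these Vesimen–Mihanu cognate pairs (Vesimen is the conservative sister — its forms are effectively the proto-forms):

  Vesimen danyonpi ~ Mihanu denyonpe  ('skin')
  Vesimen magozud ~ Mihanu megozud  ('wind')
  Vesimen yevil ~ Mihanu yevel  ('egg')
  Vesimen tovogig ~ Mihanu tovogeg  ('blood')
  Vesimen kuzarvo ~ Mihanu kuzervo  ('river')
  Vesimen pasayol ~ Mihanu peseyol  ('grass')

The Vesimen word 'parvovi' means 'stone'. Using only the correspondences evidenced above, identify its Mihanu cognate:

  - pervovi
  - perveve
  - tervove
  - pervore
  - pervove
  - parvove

kuzarvo ~ kuzervo — Vesimen a corresponds to Mihanu e after a consonant, before r.
danyonpi ~ denyonpe — Vesimen i corresponds to Mihanu e word-finally.
Applying these to Vesimen 'parvovi':
  parvovi → pervovi   (a→e after a consonant, before r)
  pervovi → pervove   (i→e word-finally)
So the Mihanu cognate is 'pervove'.

pervove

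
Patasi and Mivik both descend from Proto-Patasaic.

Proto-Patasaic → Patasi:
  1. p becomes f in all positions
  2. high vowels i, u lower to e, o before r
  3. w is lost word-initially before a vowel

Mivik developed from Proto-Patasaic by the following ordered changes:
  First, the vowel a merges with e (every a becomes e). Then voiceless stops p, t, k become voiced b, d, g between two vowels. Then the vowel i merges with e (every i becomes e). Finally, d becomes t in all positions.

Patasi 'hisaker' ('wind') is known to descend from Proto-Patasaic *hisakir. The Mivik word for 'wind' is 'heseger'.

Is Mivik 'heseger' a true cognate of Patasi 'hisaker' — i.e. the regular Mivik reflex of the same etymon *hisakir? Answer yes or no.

Derive the expected Mivik reflex of *hisakir:
Mivik: *hisakir > hisekir > hisegir > heseger  (by vowel merger, intervocalic voicing, vowel merger)
Mivik 'heseger' matches the regular reflex exactly, so the pair is cognate.

yes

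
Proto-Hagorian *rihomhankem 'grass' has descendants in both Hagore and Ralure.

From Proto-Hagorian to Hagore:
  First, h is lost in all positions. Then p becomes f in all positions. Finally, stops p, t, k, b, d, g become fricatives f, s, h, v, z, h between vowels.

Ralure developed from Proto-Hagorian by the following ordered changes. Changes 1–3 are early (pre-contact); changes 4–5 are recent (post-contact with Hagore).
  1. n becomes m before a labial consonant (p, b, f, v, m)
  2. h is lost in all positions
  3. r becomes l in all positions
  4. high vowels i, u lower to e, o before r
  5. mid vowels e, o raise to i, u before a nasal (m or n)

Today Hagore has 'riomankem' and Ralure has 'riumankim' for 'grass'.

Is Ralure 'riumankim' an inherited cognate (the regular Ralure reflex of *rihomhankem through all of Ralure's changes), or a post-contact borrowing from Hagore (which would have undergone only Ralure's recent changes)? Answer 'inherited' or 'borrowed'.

borrowed

If inherited, *rihomhankem would pass through all of Ralure's changes:
Ralure: *rihomhankem > riomankem > liomankem > liumankim  (by h-loss, unconditioned shift, pre-nasal raising)
If borrowed from Hagore 'riomankem' after the early changes, it would undergo only the recent ones:
  rule 4 (pre-rhotic lowering): no change (riomankem)
  rule 5 (pre-nasal raising): riomankem → riumankim
  ⇒ as a loan: riumankim
Ralure 'riumankim' matches the loan outcome 'riumankim', not the inherited 'liumankim' — it skipped the early Ralure changes, so it was borrowed from Hagore.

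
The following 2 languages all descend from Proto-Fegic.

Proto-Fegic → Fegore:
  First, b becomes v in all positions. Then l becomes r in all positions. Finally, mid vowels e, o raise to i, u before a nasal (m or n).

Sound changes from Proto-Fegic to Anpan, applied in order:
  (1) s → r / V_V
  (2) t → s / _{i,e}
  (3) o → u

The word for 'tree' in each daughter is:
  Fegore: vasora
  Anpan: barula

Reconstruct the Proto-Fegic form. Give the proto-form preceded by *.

Position 5: Fegore has r, Anpan has l. Anpan preserves l here (none of its changes turn any other segment into l), so the proto-segment is *l.
Position 4: Fegore has o, Anpan has u. Fegore preserves o here (none of its changes turn any other segment into o), so the proto-segment is *o.
Position 3: Fegore has s, Anpan has r. Fegore preserves s here (none of its changes turn any other segment into s), so the proto-segment is *s.
Verify the candidate proto-form against each daughter:
Fegore: *basola
  basola → vasola   [unconditioned shift]
  vasola → vasora   [unconditioned shift]
  vasora (rule 3 does not apply)
  giving Fegore vasora.
Anpan: *basola > barola > barula  (by rhotacism, vowel merger)
*basola is the unique common source.

*basola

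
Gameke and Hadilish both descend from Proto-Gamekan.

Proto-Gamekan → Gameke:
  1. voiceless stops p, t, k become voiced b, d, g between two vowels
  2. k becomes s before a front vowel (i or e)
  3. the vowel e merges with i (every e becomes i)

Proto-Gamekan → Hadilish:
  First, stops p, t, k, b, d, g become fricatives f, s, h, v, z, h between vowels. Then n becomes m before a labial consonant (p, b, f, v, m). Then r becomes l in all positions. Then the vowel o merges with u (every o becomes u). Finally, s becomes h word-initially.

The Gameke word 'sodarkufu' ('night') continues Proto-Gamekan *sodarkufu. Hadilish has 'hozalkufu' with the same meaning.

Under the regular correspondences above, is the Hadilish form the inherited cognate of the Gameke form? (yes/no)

no

Derive the expected Hadilish reflex of *sodarkufu:
Hadilish: start from *sodarkufu.
  rule 1 (intervocalic lenition): sodarkufu → sozarkufu
  rule 2: no change — sozarkufu
  rule 3 (unconditioned shift): sozarkufu → sozalkufu
  rule 4 (vowel merger): sozalkufu → suzalkufu
  rule 5 (debuccalisation): suzalkufu → huzalkufu
  ⇒ Hadilish huzalkufu
The regular Hadilish reflex would be 'huzalkufu', but the attested form is 'hozalkufu'. The correspondence is irregular, so they are not cognates (the Hadilish form has a different source).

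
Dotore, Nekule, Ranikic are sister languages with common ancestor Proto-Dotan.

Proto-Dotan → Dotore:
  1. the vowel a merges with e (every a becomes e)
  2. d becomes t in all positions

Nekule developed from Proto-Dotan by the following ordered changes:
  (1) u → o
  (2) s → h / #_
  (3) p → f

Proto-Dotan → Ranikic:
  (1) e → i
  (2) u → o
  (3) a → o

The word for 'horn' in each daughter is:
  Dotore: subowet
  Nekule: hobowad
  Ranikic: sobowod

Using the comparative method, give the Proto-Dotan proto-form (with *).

*subowad

Position 6: Dotore has e, Nekule has a, Ranikic has o. Nekule preserves a here (none of its changes turn any other segment into a), so the proto-segment is *a.
Position 1: Dotore has s, Nekule has h, Ranikic has s. Dotore preserves s here (none of its changes turn any other segment into s), so the proto-segment is *s.
Position 2: Dotore has u, Nekule has o, Ranikic has o. Dotore preserves u here (none of its changes turn any other segment into u), so the proto-segment is *u.
Verify the candidate proto-form against each daughter:
Dotore: *subowad
  subowad → subowed   [vowel merger]
  subowed → subowet   [unconditioned shift]
  giving Dotore subowet.
Nekule: start from *subowad.
  rule 1 (vowel merger): subowad → sobowad
  rule 2 (debuccalisation): sobowad → hobowad
  rule 3: no change — hobowad
  ⇒ Nekule hobowad
Ranikic: *subowad > sobowad > sobowod  (by vowel merger, vowel merger)
*subowad is the unique common source.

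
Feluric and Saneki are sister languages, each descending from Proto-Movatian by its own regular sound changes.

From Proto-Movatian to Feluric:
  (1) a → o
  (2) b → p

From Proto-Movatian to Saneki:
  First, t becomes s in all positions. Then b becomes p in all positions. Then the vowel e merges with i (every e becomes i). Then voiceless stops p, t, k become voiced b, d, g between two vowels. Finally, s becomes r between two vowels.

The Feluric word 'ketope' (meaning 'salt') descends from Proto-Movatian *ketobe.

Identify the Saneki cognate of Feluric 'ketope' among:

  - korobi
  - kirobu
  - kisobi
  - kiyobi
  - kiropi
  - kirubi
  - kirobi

Saneki: *ketobe > kesobe > kesope > kisopi > kisobi > kirobi  (by unconditioned shift, unconditioned shift, vowel merger, intervocalic voicing, rhotacism)
Only 'kirobi' matches the regular Saneki development of *ketobe.

kirobi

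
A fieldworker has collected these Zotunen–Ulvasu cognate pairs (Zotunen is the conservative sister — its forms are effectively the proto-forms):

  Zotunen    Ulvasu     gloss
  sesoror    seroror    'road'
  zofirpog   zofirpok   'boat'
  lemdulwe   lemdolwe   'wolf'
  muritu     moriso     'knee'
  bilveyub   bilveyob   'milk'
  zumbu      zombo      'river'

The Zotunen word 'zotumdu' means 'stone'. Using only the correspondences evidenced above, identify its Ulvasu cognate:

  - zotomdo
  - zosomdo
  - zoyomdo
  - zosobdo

zosomdo

muritu ~ moriso — Zotunen t corresponds to Ulvasu s between vowels (before a back vowel).
zumbu ~ zombo — Zotunen u corresponds to Ulvasu o after a consonant, before a nasal.
muritu ~ moriso, zumbu ~ zombo — Zotunen u corresponds to Ulvasu o word-finally.
Applying these to Zotunen 'zotumdu':
  zotumdu → zosumdu   (t→s between vowels (before a back vowel))
  zosumdu → zosomdu   (u→o after a consonant, before a nasal)
  zosomdu → zosomdo   (u→o word-finally)
So the Ulvasu cognate is 'zosomdo'.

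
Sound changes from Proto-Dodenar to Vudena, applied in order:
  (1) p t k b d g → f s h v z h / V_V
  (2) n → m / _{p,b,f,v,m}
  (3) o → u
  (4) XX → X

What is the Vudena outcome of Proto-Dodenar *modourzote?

Vudena: *modourzote > mozourzose > muzuurzuse > muzurzuse  (by intervocalic lenition, vowel merger, degemination)

muzurzuse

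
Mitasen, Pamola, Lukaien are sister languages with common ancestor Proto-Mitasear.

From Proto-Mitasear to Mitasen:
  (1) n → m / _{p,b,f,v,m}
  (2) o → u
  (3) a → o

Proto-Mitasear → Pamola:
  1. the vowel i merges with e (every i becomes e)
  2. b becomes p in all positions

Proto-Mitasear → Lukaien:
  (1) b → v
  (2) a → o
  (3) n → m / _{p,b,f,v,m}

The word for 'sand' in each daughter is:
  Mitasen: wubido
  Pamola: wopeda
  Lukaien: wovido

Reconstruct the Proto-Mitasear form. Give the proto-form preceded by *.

*wobida

Position 3: Mitasen has b, Pamola has p, Lukaien has v. Mitasen preserves b here (none of its changes turn any other segment into b), so the proto-segment is *b.
Position 4: Mitasen has i, Pamola has e, Lukaien has i. Mitasen preserves i here (none of its changes turn any other segment into i), so the proto-segment is *i.
Continuing position by position gives *wobida; check it forward:
Mitasen: start from *wobida.
  rule 1: no change — wobida
  rule 2 (vowel merger): wobida → wubida
  rule 3 (vowel merger): wubida → wubido
  ⇒ Mitasen wubido
Pamola: start from *wobida.
  rule 1 (vowel merger): wobida → wobeda
  rule 2 (unconditioned shift): wobeda → wopeda
  ⇒ Pamola wopeda
Lukaien: start from *wobida.
  rule 1 (unconditioned shift): wobida → wovida
  rule 2 (vowel merger): wovida → wovido
  rule 3: no change — wovido
  ⇒ Lukaien wovido
Only *wobida yields all of Mitasen wubido, Pamola wopeda, Lukaien wovido.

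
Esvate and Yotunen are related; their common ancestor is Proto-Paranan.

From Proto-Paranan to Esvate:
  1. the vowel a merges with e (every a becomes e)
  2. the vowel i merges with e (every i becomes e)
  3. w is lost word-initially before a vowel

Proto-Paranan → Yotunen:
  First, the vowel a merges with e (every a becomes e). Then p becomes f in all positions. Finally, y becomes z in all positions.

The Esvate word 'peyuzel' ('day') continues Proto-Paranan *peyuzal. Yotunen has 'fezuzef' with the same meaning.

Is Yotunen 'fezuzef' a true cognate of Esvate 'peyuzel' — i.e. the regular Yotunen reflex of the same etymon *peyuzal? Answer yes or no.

no

Derive the expected Yotunen reflex of *peyuzal:
Yotunen: *peyuzal > peyuzel > feyuzel > fezuzel  (by vowel merger, unconditioned shift, unconditioned shift)
The regular Yotunen reflex would be 'fezuzel', but the attested form is 'fezuzef'. The correspondence is irregular, so they are not cognates (the Yotunen form has a different source).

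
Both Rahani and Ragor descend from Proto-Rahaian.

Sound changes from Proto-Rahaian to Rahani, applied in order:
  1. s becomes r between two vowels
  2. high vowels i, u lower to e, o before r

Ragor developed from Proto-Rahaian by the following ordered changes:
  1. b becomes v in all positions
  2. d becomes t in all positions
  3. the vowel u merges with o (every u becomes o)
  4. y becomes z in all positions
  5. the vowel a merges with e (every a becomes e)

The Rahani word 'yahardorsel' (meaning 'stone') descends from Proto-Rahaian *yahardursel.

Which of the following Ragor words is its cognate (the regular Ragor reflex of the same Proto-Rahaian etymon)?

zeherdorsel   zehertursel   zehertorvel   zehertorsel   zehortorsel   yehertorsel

Ragor: *yahardursel
  yahardursel (rule 1 does not apply)
  yahardursel → yahartursel   [unconditioned shift]
  yahartursel → yahartorsel   [vowel merger]
  yahartorsel → zahartorsel   [unconditioned shift]
  zahartorsel → zehertorsel   [vowel merger]
  giving Ragor zehertorsel.
The other candidates each miss or misapply at least one Ragor change.

zehertorsel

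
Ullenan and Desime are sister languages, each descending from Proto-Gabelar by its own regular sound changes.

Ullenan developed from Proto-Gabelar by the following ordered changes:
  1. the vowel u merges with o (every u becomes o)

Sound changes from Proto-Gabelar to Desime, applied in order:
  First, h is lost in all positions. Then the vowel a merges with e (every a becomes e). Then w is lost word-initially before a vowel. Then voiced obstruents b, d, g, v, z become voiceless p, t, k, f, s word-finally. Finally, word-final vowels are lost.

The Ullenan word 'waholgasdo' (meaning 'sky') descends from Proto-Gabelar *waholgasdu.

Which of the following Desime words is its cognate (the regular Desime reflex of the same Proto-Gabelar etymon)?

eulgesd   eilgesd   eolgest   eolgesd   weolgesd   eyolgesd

Desime: *waholgasdu
  waholgasdu → waolgasdu   [h-loss]
  waolgasdu → weolgesdu   [vowel merger]
  weolgesdu → eolgesdu   [glide loss]
  eolgesdu (rule 4 does not apply)
  eolgesdu → eolgesd   [apocope]
  giving Desime eolgesd.

eolgesd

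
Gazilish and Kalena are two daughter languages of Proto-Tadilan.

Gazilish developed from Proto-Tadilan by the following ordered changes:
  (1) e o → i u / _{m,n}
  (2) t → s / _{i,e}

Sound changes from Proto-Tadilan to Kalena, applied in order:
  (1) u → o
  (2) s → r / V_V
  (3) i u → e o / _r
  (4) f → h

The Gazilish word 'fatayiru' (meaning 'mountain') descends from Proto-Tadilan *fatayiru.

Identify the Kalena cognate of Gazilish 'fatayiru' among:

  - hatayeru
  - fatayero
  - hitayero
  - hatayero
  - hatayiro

hatayero

Kalena: *fatayiru > fatayiro > fatayero > hatayero  (by vowel merger, pre-rhotic lowering, unconditioned shift)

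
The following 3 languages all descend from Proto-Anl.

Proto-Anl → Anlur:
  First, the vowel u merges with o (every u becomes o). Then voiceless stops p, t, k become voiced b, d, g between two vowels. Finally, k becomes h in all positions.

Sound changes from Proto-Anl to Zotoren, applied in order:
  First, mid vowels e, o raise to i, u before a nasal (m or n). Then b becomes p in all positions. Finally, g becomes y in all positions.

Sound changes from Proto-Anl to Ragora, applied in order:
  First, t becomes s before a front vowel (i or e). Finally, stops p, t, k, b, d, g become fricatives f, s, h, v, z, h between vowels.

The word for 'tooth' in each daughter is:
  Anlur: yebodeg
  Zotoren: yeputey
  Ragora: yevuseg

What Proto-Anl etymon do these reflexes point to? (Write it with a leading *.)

*yebuteg

Position 4: Anlur has o, Zotoren has u, Ragora has u. Ragora preserves u here (none of its changes turn any other segment into u), so the proto-segment is *u.
Position 7: Anlur has g, Zotoren has y, Ragora has g. Ragora preserves g here (none of its changes turn any other segment into g), so the proto-segment is *g.
Verify the candidate proto-form against each daughter:
Anlur: *yebuteg > yeboteg > yebodeg  (by vowel merger, intervocalic voicing)
Zotoren: *yebuteg > yeputeg > yeputey  (by unconditioned shift, unconditioned shift)
Ragora: *yebuteg > yebuseg > yevuseg  (by palatalisation, intervocalic lenition)
Only *yebuteg yields all of Anlur yebodeg, Zotoren yeputey, Ragora yevuseg.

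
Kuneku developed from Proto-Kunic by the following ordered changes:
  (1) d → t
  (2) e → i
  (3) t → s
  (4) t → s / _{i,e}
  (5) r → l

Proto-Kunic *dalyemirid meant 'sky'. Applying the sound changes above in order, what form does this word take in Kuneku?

salyimilis

Kuneku: *dalyemirid
  dalyemirid → talyemirit   [unconditioned shift]
  talyemirit → talyimirit   [vowel merger]
  talyimirit → salyimiris   [unconditioned shift]
  salyimiris (rule 4 does not apply)
  salyimiris → salyimilis   [unconditioned shift]
  giving Kuneku salyimilis.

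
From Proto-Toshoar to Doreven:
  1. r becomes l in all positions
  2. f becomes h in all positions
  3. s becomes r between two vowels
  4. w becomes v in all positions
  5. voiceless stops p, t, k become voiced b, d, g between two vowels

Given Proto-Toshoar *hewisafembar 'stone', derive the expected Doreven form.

Doreven: *hewisafembar
  hewisafembar → hewisafembal   [unconditioned shift]
  hewisafembal → hewisahembal   [unconditioned shift]
  hewisahembal → hewirahembal   [rhotacism]
  hewirahembal → hevirahembal   [unconditioned shift]
  hevirahembal (rule 5 does not apply)
  giving Doreven hevirahembal.

hevirahembal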